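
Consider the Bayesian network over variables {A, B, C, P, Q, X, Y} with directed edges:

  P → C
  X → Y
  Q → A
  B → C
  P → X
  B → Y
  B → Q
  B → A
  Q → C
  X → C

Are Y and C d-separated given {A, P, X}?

There are 5 undirected paths between Y and C; checking each against the conditioning set {A, P, X}:
Path 1: Y ← X → C
  X is a fork here and X is conditioned on, so the path is blocked at X.
Path 2: Y ← X ← P → C
  X is a chain here and X is conditioned on, so the path is blocked at X.
Path 3: Y ← B → C
  B is a fork and B is not conditioned on — no node blocks this path, so it is active.
Path 4: Y ← B → A ← Q → C
  B is a fork and B is not conditioned on; A is a collider and A is conditioned on, which opens it; Q is a fork and Q is not conditioned on — no node blocks this path, so it is active.
Path 5: Y ← B → Q → C
  B is a fork and B is not conditioned on; Q is a chain and Q is not conditioned on — no node blocks this path, so it is active.
Because an active path exists, Y and C are not d-separated.

No — Y and C are not d-separated given {A, P, X}.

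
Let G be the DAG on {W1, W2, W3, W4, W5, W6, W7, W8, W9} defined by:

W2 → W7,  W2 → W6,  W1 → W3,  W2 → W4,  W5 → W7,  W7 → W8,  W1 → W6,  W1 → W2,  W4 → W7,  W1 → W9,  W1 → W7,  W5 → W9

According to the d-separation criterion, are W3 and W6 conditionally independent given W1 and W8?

Yes

We examine all 6 paths between W3 and W6:
Path 1: W3 ← W1 → W2 → W6
  W1 is a fork here and W1 is conditioned on, so the path is blocked at W1.
Path 2: W3 ← W1 → W9 ← W5 → W7 ← W2 → W6
  W1 is a fork here and W1 is conditioned on, so the path is blocked at W1.
Path 3: W3 ← W1 → W9 ← W5 → W7 ← W4 ← W2 → W6
  W1 is a fork here and W1 is conditioned on, so the path is blocked at W1.
Path 4: W3 ← W1 → W7 ← W2 → W6
  W1 is a fork here and W1 is conditioned on, so the path is blocked at W1.
Path 5: W3 ← W1 → W7 ← W4 ← W2 → W6
  W1 is a fork here and W1 is conditioned on, so the path is blocked at W1.
Path 6: W3 ← W1 → W6
  W1 is a fork here and W1 is conditioned on, so the path is blocked at W1.
Every path is blocked, so W3 and W6 are d-separated given {W1, W8}.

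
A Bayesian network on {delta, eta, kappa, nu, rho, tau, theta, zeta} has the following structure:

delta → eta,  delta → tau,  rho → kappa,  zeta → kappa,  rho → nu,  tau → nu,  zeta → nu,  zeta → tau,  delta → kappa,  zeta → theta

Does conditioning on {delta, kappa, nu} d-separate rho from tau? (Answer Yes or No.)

No — rho and tau are not d-separated given {delta, kappa, nu}.

There are 6 undirected paths between rho and tau; checking each against the conditioning set {delta, kappa, nu}:
Path 1: rho → nu ← tau
  nu is a collider and nu is conditioned on, which opens it — no node blocks this path, so it is active.
Path 2: rho → nu ← zeta → kappa ← delta → tau
  delta is a fork here and delta is conditioned on, so the path is blocked at delta.
Path 3: rho → nu ← zeta → tau
  nu is a collider and nu is conditioned on, which opens it; zeta is a fork and zeta is not conditioned on — no node blocks this path, so it is active.
Path 4: rho → kappa ← zeta → nu ← tau
  kappa is a collider and kappa is conditioned on, which opens it; zeta is a fork and zeta is not conditioned on; nu is a collider and nu is conditioned on, which opens it — no node blocks this path, so it is active.
Path 5: rho → kappa ← zeta → tau
  kappa is a collider and kappa is conditioned on, which opens it; zeta is a fork and zeta is not conditioned on — no node blocks this path, so it is active.
Path 6: rho → kappa ← delta → tau
  delta is a fork here and delta is conditioned on, so the path is blocked at delta.
At least one path is unblocked, so d-separation fails.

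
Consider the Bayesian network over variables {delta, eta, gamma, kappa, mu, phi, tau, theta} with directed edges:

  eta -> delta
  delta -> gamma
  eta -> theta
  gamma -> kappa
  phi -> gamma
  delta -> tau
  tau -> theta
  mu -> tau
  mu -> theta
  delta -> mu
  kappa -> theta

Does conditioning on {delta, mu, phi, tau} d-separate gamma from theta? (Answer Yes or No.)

No

Enumerating the 6 paths from gamma to theta and testing each for blocking by {delta, mu, phi, tau}:
Path 1: gamma ← delta ← eta → theta
  delta is a chain here and delta is conditioned on, so the path is blocked at delta.
Path 2: gamma ← delta → tau → theta
  delta is a fork here and delta is conditioned on, so the path is blocked at delta.
Path 3: gamma ← delta → tau ← mu → theta
  delta is a fork here and delta is conditioned on, so the path is blocked at delta.
Path 4: gamma ← delta → mu → tau → theta
  delta is a fork here and delta is conditioned on, so the path is blocked at delta.
Path 5: gamma ← delta → mu → theta
  delta is a fork here and delta is conditioned on, so the path is blocked at delta.
Path 6: gamma → kappa → theta
  kappa is a chain and kappa is not conditioned on — no node blocks this path, so it is active.
At least one path is unblocked, so d-separation fails.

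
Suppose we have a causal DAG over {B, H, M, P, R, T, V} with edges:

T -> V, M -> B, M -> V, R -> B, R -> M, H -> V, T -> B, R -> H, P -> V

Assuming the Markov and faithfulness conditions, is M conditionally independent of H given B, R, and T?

There are 6 undirected paths between M and H; checking each against the conditioning set {B, R, T}:
Path 1: M ← R → H
  R is a fork here and R is conditioned on, so the path is blocked at R.
Path 2: M ← R → B ← T → V ← H
  R is a fork here and R is conditioned on, so the path is blocked at R.
Path 3: M → V ← T → B ← R → H
  V is a collider here and neither V nor any of its descendants is conditioned on, so the collider stays closed — the path is blocked at V.
Path 4: M → V ← H
  V is a collider here and neither V nor any of its descendants is conditioned on, so the collider stays closed — the path is blocked at V.
Path 5: M → B ← R → H
  R is a fork here and R is conditioned on, so the path is blocked at R.
Path 6: M → B ← T → V ← H
  T is a fork here and T is conditioned on, so the path is blocked at T.
Since every path is blocked, d-separation holds.

Yes — M and H are d-separated given {B, R, T}.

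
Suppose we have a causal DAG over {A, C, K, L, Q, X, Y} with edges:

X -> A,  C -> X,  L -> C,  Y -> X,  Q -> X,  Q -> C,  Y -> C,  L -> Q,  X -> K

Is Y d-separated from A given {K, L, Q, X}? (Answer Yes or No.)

Yes

We examine all 4 paths between Y and A:
Path 1: Y → X → A
  X is a chain here and X is conditioned on, so the path is blocked at X.
Path 2: Y → C → X → A
  X is a chain here and X is conditioned on, so the path is blocked at X.
Path 3: Y → C ← L → Q → X → A
  L is a fork here and L is conditioned on, so the path is blocked at L.
Path 4: Y → C ← Q → X → A
  Q is a fork here and Q is conditioned on, so the path is blocked at Q.
Since every path is blocked, d-separation holds.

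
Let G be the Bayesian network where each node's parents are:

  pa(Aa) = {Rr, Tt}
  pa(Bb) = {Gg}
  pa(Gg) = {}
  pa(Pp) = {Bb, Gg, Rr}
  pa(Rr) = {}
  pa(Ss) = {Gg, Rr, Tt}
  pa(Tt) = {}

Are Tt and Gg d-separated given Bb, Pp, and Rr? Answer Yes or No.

6 paths connect Tt and Gg; each must be blocked for d-separation to hold:
Path 1: Tt → Aa ← Rr → Pp ← Bb ← Gg
  Aa is a collider here and neither Aa nor any of its descendants is conditioned on, so the collider stays closed — the path is blocked at Aa.
Path 2: Tt → Aa ← Rr → Pp ← Gg
  Aa is a collider here and neither Aa nor any of its descendants is conditioned on, so the collider stays closed — the path is blocked at Aa.
Path 3: Tt → Aa ← Rr → Ss ← Gg
  Aa is a collider here and neither Aa nor any of its descendants is conditioned on, so the collider stays closed — the path is blocked at Aa.
Path 4: Tt → Ss ← Gg
  Ss is a collider here and neither Ss nor any of its descendants is conditioned on, so the collider stays closed — the path is blocked at Ss.
Path 5: Tt → Ss ← Rr → Pp ← Bb ← Gg
  Ss is a collider here and neither Ss nor any of its descendants is conditioned on, so the collider stays closed — the path is blocked at Ss.
Path 6: Tt → Ss ← Rr → Pp ← Gg
  Ss is a collider here and neither Ss nor any of its descendants is conditioned on, so the collider stays closed — the path is blocked at Ss.
Since every path is blocked, d-separation holds.

Yes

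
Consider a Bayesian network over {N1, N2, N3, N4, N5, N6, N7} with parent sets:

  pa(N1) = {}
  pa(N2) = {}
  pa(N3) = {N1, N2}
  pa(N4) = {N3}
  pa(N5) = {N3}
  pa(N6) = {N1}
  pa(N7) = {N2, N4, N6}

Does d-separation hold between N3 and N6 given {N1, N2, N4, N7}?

Yes

There are 3 undirected paths between N3 and N6; checking each against the conditioning set {N1, N2, N4, N7}:
  1. N3 ← N1 → N6 — N1:fork[blocks] ⇒ blocked
  2. N3 ← N2 → N7 ← N6 — N2:fork[blocks]; N7:collider[open] ⇒ blocked
  3. N3 → N4 → N7 ← N6 — N4:chain[blocks]; N7:collider[open] ⇒ blocked
All paths are blocked; N3 ⊥ N6 | {N1, N2, N4, N7} holds.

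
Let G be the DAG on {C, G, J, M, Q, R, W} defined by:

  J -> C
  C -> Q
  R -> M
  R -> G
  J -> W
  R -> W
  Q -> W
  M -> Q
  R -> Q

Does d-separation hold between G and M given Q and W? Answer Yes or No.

No

There are 4 undirected paths between G and M; checking each against the conditioning set {Q, W}:
Path 1: G ← R → W ← Q ← M
  Q is a chain here and Q is conditioned on, so the path is blocked at Q.
Path 2: G ← R → W ← J → C → Q ← M
  R is a fork and R is not conditioned on; W is a collider and W is conditioned on, which opens it; J is a fork and J is not conditioned on; C is a chain and C is not conditioned on; Q is a collider and Q is conditioned on, which opens it — no node blocks this path, so it is active.
Path 3: G ← R → Q ← M
  R is a fork and R is not conditioned on; Q is a collider and Q is conditioned on, which opens it — no node blocks this path, so it is active.
Path 4: G ← R → M
  R is a fork and R is not conditioned on — no node blocks this path, so it is active.
Because an active path exists, G and M are not d-separated.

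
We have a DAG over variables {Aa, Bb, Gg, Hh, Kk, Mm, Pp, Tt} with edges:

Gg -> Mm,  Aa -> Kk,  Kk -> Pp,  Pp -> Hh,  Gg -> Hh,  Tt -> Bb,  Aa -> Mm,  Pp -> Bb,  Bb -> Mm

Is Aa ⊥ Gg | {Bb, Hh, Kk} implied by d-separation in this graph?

There are 4 undirected paths between Aa and Gg; checking each against the conditioning set {Bb, Hh, Kk}:
Path 1: Aa → Kk → Pp → Bb → Mm ← Gg
  Kk is a chain here and Kk is conditioned on, so the path is blocked at Kk.
Path 2: Aa → Kk → Pp → Hh ← Gg
  Kk is a chain here and Kk is conditioned on, so the path is blocked at Kk.
Path 3: Aa → Mm ← Bb ← Pp → Hh ← Gg
  Mm is a collider here and neither Mm nor any of its descendants is conditioned on, so the collider stays closed — the path is blocked at Mm.
Path 4: Aa → Mm ← Gg
  Mm is a collider here and neither Mm nor any of its descendants is conditioned on, so the collider stays closed — the path is blocked at Mm.
Every path is blocked, so Aa and Gg are d-separated given {Bb, Hh, Kk}.

Yes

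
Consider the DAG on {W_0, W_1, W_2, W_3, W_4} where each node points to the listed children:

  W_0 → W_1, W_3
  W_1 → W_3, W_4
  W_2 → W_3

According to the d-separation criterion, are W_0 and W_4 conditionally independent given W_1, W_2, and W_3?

Yes

There are 2 undirected paths between W_0 and W_4; checking each against the conditioning set {W_1, W_2, W_3}:
  1. W_0 → W_1 → W_4 — W_1:chain[blocks] ⇒ blocked
  2. W_0 → W_3 ← W_1 → W_4 — W_3:collider[open]; W_1:fork[blocks] ⇒ blocked
All paths are blocked; W_0 ⊥ W_4 | {W_1, W_2, W_3} holds.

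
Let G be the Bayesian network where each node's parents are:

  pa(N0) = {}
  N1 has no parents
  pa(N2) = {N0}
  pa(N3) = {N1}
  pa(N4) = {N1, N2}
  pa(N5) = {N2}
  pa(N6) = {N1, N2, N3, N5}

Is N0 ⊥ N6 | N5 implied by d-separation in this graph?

No

We examine all 4 paths between N0 and N6:
Path 1: N0 → N2 → N6
  N2 is a chain and N2 is not conditioned on — no node blocks this path, so it is active.
Path 2: N0 → N2 → N5 → N6
  N5 is a chain here and N5 is conditioned on, so the path is blocked at N5.
Path 3: N0 → N2 → N4 ← N1 → N6
  N4 is a collider here and neither N4 nor any of its descendants is conditioned on, so the collider stays closed — the path is blocked at N4.
Path 4: N0 → N2 → N4 ← N1 → N3 → N6
  N4 is a collider here and neither N4 nor any of its descendants is conditioned on, so the collider stays closed — the path is blocked at N4.
Since the path N0 → N2 → N6 is active, N0 and N6 are not d-separated given {N5}.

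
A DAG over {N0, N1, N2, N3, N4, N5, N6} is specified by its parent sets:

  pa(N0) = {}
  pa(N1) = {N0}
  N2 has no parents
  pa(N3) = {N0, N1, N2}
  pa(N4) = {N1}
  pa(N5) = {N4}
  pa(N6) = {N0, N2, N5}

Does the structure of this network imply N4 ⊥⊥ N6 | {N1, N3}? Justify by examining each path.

No

5 paths connect N4 and N6; each must be blocked for d-separation to hold:
Path 1: N4 ← N1 ← N0 → N6
  N1 is a chain here and N1 is conditioned on, so the path is blocked at N1.
Path 2: N4 ← N1 ← N0 → N3 ← N2 → N6
  N1 is a chain here and N1 is conditioned on, so the path is blocked at N1.
Path 3: N4 ← N1 → N3 ← N0 → N6
  N1 is a fork here and N1 is conditioned on, so the path is blocked at N1.
Path 4: N4 ← N1 → N3 ← N2 → N6
  N1 is a fork here and N1 is conditioned on, so the path is blocked at N1.
Path 5: N4 → N5 → N6
  N5 is a chain and N5 is not conditioned on — no node blocks this path, so it is active.
At least one path is unblocked, so d-separation fails.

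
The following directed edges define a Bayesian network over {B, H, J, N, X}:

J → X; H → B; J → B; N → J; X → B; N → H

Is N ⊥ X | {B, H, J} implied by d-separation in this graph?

Enumerating the 4 paths from N to X and testing each for blocking by {B, H, J}:
  1. N → H → B ← X — H:chain[blocks]; B:collider[open] ⇒ blocked
  2. N → H → B ← J → X — H:chain[blocks]; B:collider[open]; J:fork[blocks] ⇒ blocked
  3. N → J → X — J:chain[blocks] ⇒ blocked
  4. N → J → B ← X — J:chain[blocks]; B:collider[open] ⇒ blocked
Every path is blocked, so N and X are d-separated given {B, H, J}.

Yes — N and X are d-separated given {B, H, J}.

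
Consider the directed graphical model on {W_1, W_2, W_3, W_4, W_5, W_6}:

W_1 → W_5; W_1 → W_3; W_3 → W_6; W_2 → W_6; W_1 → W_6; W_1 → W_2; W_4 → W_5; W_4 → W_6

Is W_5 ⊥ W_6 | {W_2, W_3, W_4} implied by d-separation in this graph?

4 paths connect W_5 and W_6; each must be blocked for d-separation to hold:
Path 1: W_5 ← W_4 → W_6
  W_4 is a fork here and W_4 is conditioned on, so the path is blocked at W_4.
Path 2: W_5 ← W_1 → W_6
  W_1 is a fork and W_1 is not conditioned on — no node blocks this path, so it is active.
Path 3: W_5 ← W_1 → W_3 → W_6
  W_3 is a chain here and W_3 is conditioned on, so the path is blocked at W_3.
Path 4: W_5 ← W_1 → W_2 → W_6
  W_2 is a chain here and W_2 is conditioned on, so the path is blocked at W_2.
At least one path is unblocked, so d-separation fails.

No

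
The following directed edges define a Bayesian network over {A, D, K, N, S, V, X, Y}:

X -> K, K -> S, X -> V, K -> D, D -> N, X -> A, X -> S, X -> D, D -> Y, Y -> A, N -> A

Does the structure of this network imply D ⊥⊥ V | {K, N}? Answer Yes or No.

No

There are 5 undirected paths between D and V; checking each against the conditioning set {K, N}:
Path 1: D ← K → S ← X → V
  K is a fork here and K is conditioned on, so the path is blocked at K.
Path 2: D ← K ← X → V
  K is a chain here and K is conditioned on, so the path is blocked at K.
Path 3: D → Y → A ← X → V
  A is a collider here and neither A nor any of its descendants is conditioned on, so the collider stays closed — the path is blocked at A.
Path 4: D ← X → V
  X is a fork and X is not conditioned on — no node blocks this path, so it is active.
Path 5: D → N → A ← X → V
  N is a chain here and N is conditioned on, so the path is blocked at N.
At least one path is unblocked, so d-separation fails.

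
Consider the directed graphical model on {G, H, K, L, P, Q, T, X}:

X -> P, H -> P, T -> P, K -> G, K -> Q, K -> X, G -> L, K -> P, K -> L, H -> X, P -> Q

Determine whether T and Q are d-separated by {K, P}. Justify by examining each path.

We examine all 4 paths between T and Q:
Path 1: T → P ← H → X ← K → Q
  K is a fork here and K is conditioned on, so the path is blocked at K.
Path 2: T → P ← K → Q
  K is a fork here and K is conditioned on, so the path is blocked at K.
Path 3: T → P ← X ← K → Q
  K is a fork here and K is conditioned on, so the path is blocked at K.
Path 4: T → P → Q
  P is a chain here and P is conditioned on, so the path is blocked at P.
Every path is blocked, so T and Q are d-separated given {K, P}.

Yes — T and Q are d-separated given {K, P}.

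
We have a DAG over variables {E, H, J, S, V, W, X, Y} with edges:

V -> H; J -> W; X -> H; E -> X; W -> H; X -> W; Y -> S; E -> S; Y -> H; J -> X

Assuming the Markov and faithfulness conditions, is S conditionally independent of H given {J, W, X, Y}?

Yes

Enumerating the 4 paths from S to H and testing each for blocking by {J, W, X, Y}:
Path 1: S ← E → X → H
  X is a chain here and X is conditioned on, so the path is blocked at X.
Path 2: S ← E → X ← J → W → H
  J is a fork here and J is conditioned on, so the path is blocked at J.
Path 3: S ← E → X → W → H
  X is a chain here and X is conditioned on, so the path is blocked at X.
Path 4: S ← Y → H
  Y is a fork here and Y is conditioned on, so the path is blocked at Y.
Every path is blocked, so S and H are d-separated given {J, W, X, Y}.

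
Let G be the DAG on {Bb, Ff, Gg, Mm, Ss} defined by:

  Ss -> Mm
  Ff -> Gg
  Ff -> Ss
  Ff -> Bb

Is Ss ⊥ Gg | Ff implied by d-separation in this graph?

There is one path between Ss and Gg:
Path 1: Ss ← Ff → Gg
  Ff is a fork here and Ff is conditioned on, so the path is blocked at Ff.
Every path is blocked, so Ss and Gg are d-separated given {Ff}.

Yes — Ss and Gg are d-separated given {Ff}.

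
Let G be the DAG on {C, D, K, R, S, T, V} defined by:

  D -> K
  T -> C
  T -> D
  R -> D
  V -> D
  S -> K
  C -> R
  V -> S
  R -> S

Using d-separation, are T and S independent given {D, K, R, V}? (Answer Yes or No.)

Enumerating the 6 paths from T to S and testing each for blocking by {D, K, R, V}:
Path 1: T → C → R → S
  R is a chain here and R is conditioned on, so the path is blocked at R.
Path 2: T → C → R → D ← V → S
  R is a chain here and R is conditioned on, so the path is blocked at R.
Path 3: T → C → R → D → K ← S
  R is a chain here and R is conditioned on, so the path is blocked at R.
Path 4: T → D ← R → S
  R is a fork here and R is conditioned on, so the path is blocked at R.
Path 5: T → D ← V → S
  V is a fork here and V is conditioned on, so the path is blocked at V.
Path 6: T → D → K ← S
  D is a chain here and D is conditioned on, so the path is blocked at D.
Since every path is blocked, d-separation holds.

Yes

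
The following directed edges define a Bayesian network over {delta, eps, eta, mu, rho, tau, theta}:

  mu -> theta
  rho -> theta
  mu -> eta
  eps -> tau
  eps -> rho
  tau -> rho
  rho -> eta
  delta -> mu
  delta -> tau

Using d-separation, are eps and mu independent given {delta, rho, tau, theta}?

We examine all 6 paths between eps and mu:
  1. eps → rho ← tau ← delta → mu — rho:collider[open]; tau:chain[blocks]; delta:fork[blocks] ⇒ blocked
  2. eps → rho → eta ← mu — rho:chain[blocks]; eta:collider[blocks] ⇒ blocked
  3. eps → rho → theta ← mu — rho:chain[blocks]; theta:collider[open] ⇒ blocked
  4. eps → tau → rho → eta ← mu — tau:chain[blocks]; rho:chain[blocks]; eta:collider[blocks] ⇒ blocked
  5. eps → tau → rho → theta ← mu — tau:chain[blocks]; rho:chain[blocks]; theta:collider[open] ⇒ blocked
  6. eps → tau ← delta → mu — tau:collider[open]; delta:fork[blocks] ⇒ blocked
Since every path is blocked, d-separation holds.

Yes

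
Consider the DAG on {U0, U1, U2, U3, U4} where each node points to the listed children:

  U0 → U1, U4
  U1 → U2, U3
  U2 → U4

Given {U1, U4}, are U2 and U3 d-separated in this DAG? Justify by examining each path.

Yes

There are 2 undirected paths between U2 and U3; checking each against the conditioning set {U1, U4}:
Path 1: U2 → U4 ← U0 → U1 → U3
  U1 is a chain here and U1 is conditioned on, so the path is blocked at U1.
Path 2: U2 ← U1 → U3
  U1 is a fork here and U1 is conditioned on, so the path is blocked at U1.
Since every path is blocked, d-separation holds.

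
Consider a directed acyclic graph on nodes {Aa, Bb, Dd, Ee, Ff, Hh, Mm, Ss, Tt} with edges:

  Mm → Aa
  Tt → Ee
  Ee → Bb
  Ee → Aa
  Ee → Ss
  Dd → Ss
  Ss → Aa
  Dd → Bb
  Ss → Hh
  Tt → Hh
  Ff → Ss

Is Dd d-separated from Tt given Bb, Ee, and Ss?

6 paths connect Dd and Tt; each must be blocked for d-separation to hold:
Path 1: Dd → Ss → Hh ← Tt
  Ss is a chain here and Ss is conditioned on, so the path is blocked at Ss.
Path 2: Dd → Ss → Aa ← Ee ← Tt
  Ss is a chain here and Ss is conditioned on, so the path is blocked at Ss.
Path 3: Dd → Ss ← Ee ← Tt
  Ee is a chain here and Ee is conditioned on, so the path is blocked at Ee.
Path 4: Dd → Bb ← Ee → Ss → Hh ← Tt
  Ee is a fork here and Ee is conditioned on, so the path is blocked at Ee.
Path 5: Dd → Bb ← Ee → Aa ← Ss → Hh ← Tt
  Ee is a fork here and Ee is conditioned on, so the path is blocked at Ee.
Path 6: Dd → Bb ← Ee ← Tt
  Ee is a chain here and Ee is conditioned on, so the path is blocked at Ee.
Every path is blocked, so Dd and Tt are d-separated given {Bb, Ee, Ss}.

Yes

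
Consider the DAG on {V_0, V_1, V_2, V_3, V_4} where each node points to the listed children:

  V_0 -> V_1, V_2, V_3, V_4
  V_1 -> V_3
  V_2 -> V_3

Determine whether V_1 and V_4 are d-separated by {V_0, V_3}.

3 paths connect V_1 and V_4; each must be blocked for d-separation to hold:
Path 1: V_1 → V_3 ← V_2 ← V_0 → V_4
  V_0 is a fork here and V_0 is conditioned on, so the path is blocked at V_0.
Path 2: V_1 → V_3 ← V_0 → V_4
  V_0 is a fork here and V_0 is conditioned on, so the path is blocked at V_0.
Path 3: V_1 ← V_0 → V_4
  V_0 is a fork here and V_0 is conditioned on, so the path is blocked at V_0.
All paths are blocked; V_1 ⊥ V_4 | {V_0, V_3} holds.

Yes — V_1 and V_4 are d-separated given {V_0, V_3}.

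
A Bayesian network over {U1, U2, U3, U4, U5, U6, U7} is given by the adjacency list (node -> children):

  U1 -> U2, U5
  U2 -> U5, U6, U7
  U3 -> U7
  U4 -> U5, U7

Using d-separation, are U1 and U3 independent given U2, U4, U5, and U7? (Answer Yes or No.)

We examine all 4 paths between U1 and U3:
Path 1: U1 → U5 ← U2 → U7 ← U3
  U2 is a fork here and U2 is conditioned on, so the path is blocked at U2.
Path 2: U1 → U5 ← U4 → U7 ← U3
  U4 is a fork here and U4 is conditioned on, so the path is blocked at U4.
Path 3: U1 → U2 → U5 ← U4 → U7 ← U3
  U2 is a chain here and U2 is conditioned on, so the path is blocked at U2.
Path 4: U1 → U2 → U7 ← U3
  U2 is a chain here and U2 is conditioned on, so the path is blocked at U2.
Every path is blocked, so U1 and U3 are d-separated given {U2, U4, U5, U7}.

Yes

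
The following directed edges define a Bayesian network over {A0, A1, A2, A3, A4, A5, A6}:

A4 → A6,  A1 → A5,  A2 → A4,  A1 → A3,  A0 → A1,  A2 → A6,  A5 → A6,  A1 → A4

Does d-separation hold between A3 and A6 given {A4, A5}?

There are 3 undirected paths between A3 and A6; checking each against the conditioning set {A4, A5}:
  1. A3 ← A1 → A4 ← A2 → A6 — A1:fork[open]; A4:collider[open]; A2:fork[open] ⇒ active
  2. A3 ← A1 → A4 → A6 — A1:fork[open]; A4:chain[blocks] ⇒ blocked
  3. A3 ← A1 → A5 → A6 — A1:fork[open]; A5:chain[blocks] ⇒ blocked
At least one path is unblocked, so d-separation fails.

No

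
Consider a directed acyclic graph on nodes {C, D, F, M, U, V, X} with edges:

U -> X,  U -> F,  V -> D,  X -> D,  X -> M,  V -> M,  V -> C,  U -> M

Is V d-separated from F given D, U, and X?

Yes

Enumerating the 4 paths from V to F and testing each for blocking by {D, U, X}:
Path 1: V → D ← X → M ← U → F
  X is a fork here and X is conditioned on, so the path is blocked at X.
Path 2: V → D ← X ← U → F
  X is a chain here and X is conditioned on, so the path is blocked at X.
Path 3: V → M ← U → F
  M is a collider here and neither M nor any of its descendants is conditioned on, so the collider stays closed — the path is blocked at M.
Path 4: V → M ← X ← U → F
  M is a collider here and neither M nor any of its descendants is conditioned on, so the collider stays closed — the path is blocked at M.
Since every path is blocked, d-separation holds.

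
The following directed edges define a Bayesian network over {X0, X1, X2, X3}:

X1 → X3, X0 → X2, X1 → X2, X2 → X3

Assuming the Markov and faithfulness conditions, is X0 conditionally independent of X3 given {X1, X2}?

2 paths connect X0 and X3; each must be blocked for d-separation to hold:
  1. X0 → X2 ← X1 → X3 — X2:collider[open]; X1:fork[blocks] ⇒ blocked
  2. X0 → X2 → X3 — X2:chain[blocks] ⇒ blocked
All paths are blocked; X0 ⊥ X3 | {X1, X2} holds.

Yes — X0 and X3 are d-separated given {X1, X2}.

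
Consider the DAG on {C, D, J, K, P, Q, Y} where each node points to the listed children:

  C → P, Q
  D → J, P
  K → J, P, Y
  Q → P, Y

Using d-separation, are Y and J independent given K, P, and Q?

Yes — Y and J are d-separated given {K, P, Q}.

6 paths connect Y and J; each must be blocked for d-separation to hold:
  1. Y ← Q → P ← D → J — Q:fork[blocks]; P:collider[open]; D:fork[open] ⇒ blocked
  2. Y ← Q → P ← K → J — Q:fork[blocks]; P:collider[open]; K:fork[blocks] ⇒ blocked
  3. Y ← Q ← C → P ← D → J — Q:chain[blocks]; C:fork[open]; P:collider[open]; D:fork[open] ⇒ blocked
  4. Y ← Q ← C → P ← K → J — Q:chain[blocks]; C:fork[open]; P:collider[open]; K:fork[blocks] ⇒ blocked
  5. Y ← K → P ← D → J — K:fork[blocks]; P:collider[open]; D:fork[open] ⇒ blocked
  6. Y ← K → J — K:fork[blocks] ⇒ blocked
All paths are blocked; Y ⊥ J | {K, P, Q} holds.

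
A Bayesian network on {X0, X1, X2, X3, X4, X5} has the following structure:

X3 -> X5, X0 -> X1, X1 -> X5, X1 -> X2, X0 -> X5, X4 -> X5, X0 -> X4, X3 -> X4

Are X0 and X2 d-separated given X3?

No — X0 and X2 are not d-separated given {X3}.

We examine all 4 paths between X0 and X2:
  1. X0 → X5 ← X1 → X2 — X5:collider[blocks]; X1:fork[open] ⇒ blocked
  2. X0 → X1 → X2 — X1:chain[open] ⇒ active
  3. X0 → X4 → X5 ← X1 → X2 — X4:chain[open]; X5:collider[blocks]; X1:fork[open] ⇒ blocked
  4. X0 → X4 ← X3 → X5 ← X1 → X2 — X4:collider[blocks]; X3:fork[blocks]; X5:collider[blocks]; X1:fork[open] ⇒ blocked
Since the path X0 → X1 → X2 is active, X0 and X2 are not d-separated given {X3}.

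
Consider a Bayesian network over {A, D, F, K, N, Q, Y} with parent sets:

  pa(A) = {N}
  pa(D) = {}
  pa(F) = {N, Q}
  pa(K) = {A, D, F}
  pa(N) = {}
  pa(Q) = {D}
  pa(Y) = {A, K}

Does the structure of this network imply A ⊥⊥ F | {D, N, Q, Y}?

No

5 paths connect A and F; each must be blocked for d-separation to hold:
  1. A ← N → F — N:fork[blocks] ⇒ blocked
  2. A → Y ← K ← F — Y:collider[open]; K:chain[open] ⇒ active
  3. A → Y ← K ← D → Q → F — Y:collider[open]; K:chain[open]; D:fork[blocks]; Q:chain[blocks] ⇒ blocked
  4. A → K ← F — K:collider[open] ⇒ active
  5. A → K ← D → Q → F — K:collider[open]; D:fork[blocks]; Q:chain[blocks] ⇒ blocked
Since the path A → Y ← K ← F is active, A and F are not d-separated given {D, N, Q, Y}.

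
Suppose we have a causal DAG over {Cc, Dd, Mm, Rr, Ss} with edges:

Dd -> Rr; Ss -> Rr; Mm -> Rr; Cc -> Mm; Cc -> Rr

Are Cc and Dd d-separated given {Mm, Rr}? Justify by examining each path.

There are 2 undirected paths between Cc and Dd; checking each against the conditioning set {Mm, Rr}:
Path 1: Cc → Mm → Rr ← Dd
  Mm is a chain here and Mm is conditioned on, so the path is blocked at Mm.
Path 2: Cc → Rr ← Dd
  Rr is a collider and Rr is conditioned on, which opens it — no node blocks this path, so it is active.
At least one path is unblocked, so d-separation fails.

No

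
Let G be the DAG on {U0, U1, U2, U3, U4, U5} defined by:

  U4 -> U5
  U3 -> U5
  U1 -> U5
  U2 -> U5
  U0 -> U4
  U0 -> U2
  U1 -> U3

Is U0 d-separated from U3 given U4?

Yes

We examine all 4 paths between U0 and U3:
Path 1: U0 → U4 → U5 ← U3
  U4 is a chain here and U4 is conditioned on, so the path is blocked at U4.
Path 2: U0 → U4 → U5 ← U1 → U3
  U4 is a chain here and U4 is conditioned on, so the path is blocked at U4.
Path 3: U0 → U2 → U5 ← U3
  U5 is a collider here and neither U5 nor any of its descendants is conditioned on, so the collider stays closed — the path is blocked at U5.
Path 4: U0 → U2 → U5 ← U1 → U3
  U5 is a collider here and neither U5 nor any of its descendants is conditioned on, so the collider stays closed — the path is blocked at U5.
Since every path is blocked, d-separation holds.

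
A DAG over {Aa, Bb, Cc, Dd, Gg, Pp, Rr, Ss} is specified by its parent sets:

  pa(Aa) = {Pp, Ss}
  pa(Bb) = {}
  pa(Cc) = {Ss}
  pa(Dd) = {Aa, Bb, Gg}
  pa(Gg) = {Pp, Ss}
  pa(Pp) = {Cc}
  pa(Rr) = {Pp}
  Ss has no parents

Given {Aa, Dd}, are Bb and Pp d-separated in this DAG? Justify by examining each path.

6 paths connect Bb and Pp; each must be blocked for d-separation to hold:
Path 1: Bb → Dd ← Aa ← Pp
  Aa is a chain here and Aa is conditioned on, so the path is blocked at Aa.
Path 2: Bb → Dd ← Aa ← Ss → Cc → Pp
  Aa is a chain here and Aa is conditioned on, so the path is blocked at Aa.
Path 3: Bb → Dd ← Aa ← Ss → Gg ← Pp
  Aa is a chain here and Aa is conditioned on, so the path is blocked at Aa.
Path 4: Bb → Dd ← Gg ← Pp
  Dd is a collider and Dd is conditioned on, which opens it; Gg is a chain and Gg is not conditioned on — no node blocks this path, so it is active.
Path 5: Bb → Dd ← Gg ← Ss → Cc → Pp
  Dd is a collider and Dd is conditioned on, which opens it; Gg is a chain and Gg is not conditioned on; Ss is a fork and Ss is not conditioned on; Cc is a chain and Cc is not conditioned on — no node blocks this path, so it is active.
Path 6: Bb → Dd ← Gg ← Ss → Aa ← Pp
  Dd is a collider and Dd is conditioned on, which opens it; Gg is a chain and Gg is not conditioned on; Ss is a fork and Ss is not conditioned on; Aa is a collider and Aa is conditioned on, which opens it — no node blocks this path, so it is active.
At least one path is unblocked, so d-separation fails.

No — Bb and Pp are not d-separated given {Aa, Dd}.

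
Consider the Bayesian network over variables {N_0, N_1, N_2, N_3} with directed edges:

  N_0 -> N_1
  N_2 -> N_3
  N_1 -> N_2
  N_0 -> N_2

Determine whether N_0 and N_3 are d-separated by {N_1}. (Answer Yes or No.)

We examine all 2 paths between N_0 and N_3:
  1. N_0 → N_1 → N_2 → N_3 — N_1:chain[blocks]; N_2:chain[open] ⇒ blocked
  2. N_0 → N_2 → N_3 — N_2:chain[open] ⇒ active
Since the path N_0 → N_2 → N_3 is active, N_0 and N_3 are not d-separated given {N_1}.

No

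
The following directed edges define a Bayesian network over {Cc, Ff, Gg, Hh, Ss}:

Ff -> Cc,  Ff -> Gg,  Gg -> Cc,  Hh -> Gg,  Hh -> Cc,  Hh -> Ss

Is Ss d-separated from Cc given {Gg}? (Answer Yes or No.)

3 paths connect Ss and Cc; each must be blocked for d-separation to hold:
  1. Ss ← Hh → Gg → Cc — Hh:fork[open]; Gg:chain[blocks] ⇒ blocked
  2. Ss ← Hh → Gg ← Ff → Cc — Hh:fork[open]; Gg:collider[open]; Ff:fork[open] ⇒ active
  3. Ss ← Hh → Cc — Hh:fork[open] ⇒ active
Since the path Ss ← Hh → Gg ← Ff → Cc is active, Ss and Cc are not d-separated given {Gg}.

No — Ss and Cc are not d-separated given {Gg}.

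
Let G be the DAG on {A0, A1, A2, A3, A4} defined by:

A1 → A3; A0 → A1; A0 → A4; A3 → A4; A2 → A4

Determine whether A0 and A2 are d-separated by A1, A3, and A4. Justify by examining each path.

No

There are 2 undirected paths between A0 and A2; checking each against the conditioning set {A1, A3, A4}:
Path 1: A0 → A4 ← A2
  A4 is a collider and A4 is conditioned on, which opens it — no node blocks this path, so it is active.
Path 2: A0 → A1 → A3 → A4 ← A2
  A1 is a chain here and A1 is conditioned on, so the path is blocked at A1.
Because an active path exists, A0 and A2 are not d-separated.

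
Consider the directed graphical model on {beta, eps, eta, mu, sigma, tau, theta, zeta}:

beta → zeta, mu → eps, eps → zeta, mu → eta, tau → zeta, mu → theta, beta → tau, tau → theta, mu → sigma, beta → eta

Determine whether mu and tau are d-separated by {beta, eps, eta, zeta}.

Yes

We examine all 5 paths between mu and tau:
Path 1: mu → theta ← tau
  theta is a collider here and neither theta nor any of its descendants is conditioned on, so the collider stays closed — the path is blocked at theta.
Path 2: mu → eta ← beta → tau
  beta is a fork here and beta is conditioned on, so the path is blocked at beta.
Path 3: mu → eta ← beta → zeta ← tau
  beta is a fork here and beta is conditioned on, so the path is blocked at beta.
Path 4: mu → eps → zeta ← tau
  eps is a chain here and eps is conditioned on, so the path is blocked at eps.
Path 5: mu → eps → zeta ← beta → tau
  eps is a chain here and eps is conditioned on, so the path is blocked at eps.
Since every path is blocked, d-separation holds.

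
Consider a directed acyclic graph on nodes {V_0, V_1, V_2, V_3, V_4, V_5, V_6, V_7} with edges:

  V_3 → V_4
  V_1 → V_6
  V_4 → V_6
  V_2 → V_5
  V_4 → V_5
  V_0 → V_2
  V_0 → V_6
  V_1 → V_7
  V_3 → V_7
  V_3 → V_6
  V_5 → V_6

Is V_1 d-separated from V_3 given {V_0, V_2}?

Enumerating the 5 paths from V_1 to V_3 and testing each for blocking by {V_0, V_2}:
  1. V_1 → V_7 ← V_3 — V_7:collider[blocks] ⇒ blocked
  2. V_1 → V_6 ← V_0 → V_2 → V_5 ← V_4 ← V_3 — V_6:collider[blocks]; V_0:fork[blocks]; V_2:chain[blocks]; V_5:collider[blocks]; V_4:chain[open] ⇒ blocked
  3. V_1 → V_6 ← V_5 ← V_4 ← V_3 — V_6:collider[blocks]; V_5:chain[open]; V_4:chain[open] ⇒ blocked
  4. V_1 → V_6 ← V_4 ← V_3 — V_6:collider[blocks]; V_4:chain[open] ⇒ blocked
  5. V_1 → V_6 ← V_3 — V_6:collider[blocks] ⇒ blocked
Since every path is blocked, d-separation holds.

Yes — V_1 and V_3 are d-separated given {V_0, V_2}.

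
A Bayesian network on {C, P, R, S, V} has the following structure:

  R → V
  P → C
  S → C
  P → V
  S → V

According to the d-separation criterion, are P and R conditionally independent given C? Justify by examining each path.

We examine all 2 paths between P and R:
Path 1: P → V ← R
  V is a collider here and neither V nor any of its descendants is conditioned on, so the collider stays closed — the path is blocked at V.
Path 2: P → C ← S → V ← R
  V is a collider here and neither V nor any of its descendants is conditioned on, so the collider stays closed — the path is blocked at V.
Since every path is blocked, d-separation holds.

Yes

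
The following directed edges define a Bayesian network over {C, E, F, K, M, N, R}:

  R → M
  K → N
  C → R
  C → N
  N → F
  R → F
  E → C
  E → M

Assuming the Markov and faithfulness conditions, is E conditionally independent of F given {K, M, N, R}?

Yes — E and F are d-separated given {K, M, N, R}.

Enumerating the 4 paths from E to F and testing each for blocking by {K, M, N, R}:
Path 1: E → C → R → F
  R is a chain here and R is conditioned on, so the path is blocked at R.
Path 2: E → C → N → F
  N is a chain here and N is conditioned on, so the path is blocked at N.
Path 3: E → M ← R → F
  R is a fork here and R is conditioned on, so the path is blocked at R.
Path 4: E → M ← R ← C → N → F
  R is a chain here and R is conditioned on, so the path is blocked at R.
All paths are blocked; E ⊥ F | {K, M, N, R} holds.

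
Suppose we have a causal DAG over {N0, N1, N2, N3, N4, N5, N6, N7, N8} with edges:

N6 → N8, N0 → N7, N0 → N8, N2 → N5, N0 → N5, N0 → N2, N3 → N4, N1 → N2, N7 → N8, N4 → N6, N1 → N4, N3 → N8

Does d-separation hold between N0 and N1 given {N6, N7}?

Enumerating the 6 paths from N0 to N1 and testing each for blocking by {N6, N7}:
Path 1: N0 → N5 ← N2 ← N1
  N5 is a collider here and neither N5 nor any of its descendants is conditioned on, so the collider stays closed — the path is blocked at N5.
Path 2: N0 → N8 ← N3 → N4 ← N1
  N8 is a collider here and neither N8 nor any of its descendants is conditioned on, so the collider stays closed — the path is blocked at N8.
Path 3: N0 → N8 ← N6 ← N4 ← N1
  N8 is a collider here and neither N8 nor any of its descendants is conditioned on, so the collider stays closed — the path is blocked at N8.
Path 4: N0 → N2 ← N1
  N2 is a collider here and neither N2 nor any of its descendants is conditioned on, so the collider stays closed — the path is blocked at N2.
Path 5: N0 → N7 → N8 ← N3 → N4 ← N1
  N7 is a chain here and N7 is conditioned on, so the path is blocked at N7.
Path 6: N0 → N7 → N8 ← N6 ← N4 ← N1
  N7 is a chain here and N7 is conditioned on, so the path is blocked at N7.
Since every path is blocked, d-separation holds.

Yes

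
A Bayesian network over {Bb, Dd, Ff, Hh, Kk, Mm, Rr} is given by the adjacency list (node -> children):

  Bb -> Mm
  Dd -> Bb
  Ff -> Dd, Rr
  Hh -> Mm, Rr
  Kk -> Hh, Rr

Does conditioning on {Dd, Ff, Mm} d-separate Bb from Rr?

3 paths connect Bb and Rr; each must be blocked for d-separation to hold:
Path 1: Bb → Mm ← Hh ← Kk → Rr
  Mm is a collider and Mm is conditioned on, which opens it; Hh is a chain and Hh is not conditioned on; Kk is a fork and Kk is not conditioned on — no node blocks this path, so it is active.
Path 2: Bb → Mm ← Hh → Rr
  Mm is a collider and Mm is conditioned on, which opens it; Hh is a fork and Hh is not conditioned on — no node blocks this path, so it is active.
Path 3: Bb ← Dd ← Ff → Rr
  Dd is a chain here and Dd is conditioned on, so the path is blocked at Dd.
Because an active path exists, Bb and Rr are not d-separated.

No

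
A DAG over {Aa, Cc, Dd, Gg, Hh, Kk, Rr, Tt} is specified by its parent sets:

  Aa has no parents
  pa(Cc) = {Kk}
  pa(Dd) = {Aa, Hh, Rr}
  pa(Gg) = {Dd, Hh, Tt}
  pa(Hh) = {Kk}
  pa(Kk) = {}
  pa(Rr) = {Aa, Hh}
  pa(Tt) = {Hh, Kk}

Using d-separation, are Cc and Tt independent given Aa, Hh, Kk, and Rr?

Yes

We examine all 6 paths between Cc and Tt:
Path 1: Cc ← Kk → Tt
  Kk is a fork here and Kk is conditioned on, so the path is blocked at Kk.
Path 2: Cc ← Kk → Hh → Tt
  Kk is a fork here and Kk is conditioned on, so the path is blocked at Kk.
Path 3: Cc ← Kk → Hh → Dd → Gg ← Tt
  Kk is a fork here and Kk is conditioned on, so the path is blocked at Kk.
Path 4: Cc ← Kk → Hh → Gg ← Tt
  Kk is a fork here and Kk is conditioned on, so the path is blocked at Kk.
Path 5: Cc ← Kk → Hh → Rr → Dd → Gg ← Tt
  Kk is a fork here and Kk is conditioned on, so the path is blocked at Kk.
Path 6: Cc ← Kk → Hh → Rr ← Aa → Dd → Gg ← Tt
  Kk is a fork here and Kk is conditioned on, so the path is blocked at Kk.
Since every path is blocked, d-separation holds.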